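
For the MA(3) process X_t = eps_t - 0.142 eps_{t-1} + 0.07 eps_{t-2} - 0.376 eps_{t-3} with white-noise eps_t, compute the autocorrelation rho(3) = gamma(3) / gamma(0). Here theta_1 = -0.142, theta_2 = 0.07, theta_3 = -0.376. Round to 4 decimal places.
\rho(3) = -0.3223

For an MA(q) process with theta_0 = 1, the autocovariance is
  gamma(k) = sigma^2 * sum_{i=0..q-k} theta_i * theta_{i+k},
and rho(k) = gamma(k) / gamma(0). Sigma^2 cancels.
  numerator   = (1)*(-0.376) = -0.376.
  denominator = (1)^2 + (-0.142)^2 + (0.07)^2 + (-0.376)^2 = 1.16644.
  rho(3) = -0.376 / 1.16644 = -0.3223.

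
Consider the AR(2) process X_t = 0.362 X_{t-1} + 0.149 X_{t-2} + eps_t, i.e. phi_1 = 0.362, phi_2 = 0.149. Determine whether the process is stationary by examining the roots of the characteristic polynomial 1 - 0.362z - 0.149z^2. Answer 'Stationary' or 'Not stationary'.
\text{Stationary}

The AR(p) characteristic polynomial is P(z) = 1 - 0.362z - 0.149z^2.
Stationarity requires all roots to lie outside the unit circle, i.e. |z| > 1 for every root.
Set 1 + (-0.362) z + (-0.149) z^2 = 0, i.e. a z^2 + b z + c = 0 with a = -0.149, b = -0.362, c = 1.
Discriminant D = b^2 - 4ac = (-0.362)^2 - 4*(-0.149)*1 = 0.131044 - (-0.596) = 0.727044.
D >= 0, so the roots are real: z = (-b +/- sqrt(D)) / (2a) = (0.362 +/- 0.852669) / (-0.298).
  z_1 = (0.362 + 0.852669) / (-0.298) = -4.0761,   |z_1| = 4.0761.
  z_2 = (0.362 - 0.852669) / (-0.298) = 1.6465,   |z_2| = 1.6465.
Moduli of all roots: 4.0761, 1.6465.
All moduli strictly greater than 1? Yes.
Verdict: Stationary.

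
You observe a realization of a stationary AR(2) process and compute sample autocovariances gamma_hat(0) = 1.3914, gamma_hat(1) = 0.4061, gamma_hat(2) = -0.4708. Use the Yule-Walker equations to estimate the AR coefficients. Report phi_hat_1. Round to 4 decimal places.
\hat\phi_{1} = 0.4270

The Yule-Walker equations for an AR(p) process read, in matrix form,
  Gamma_p phi = r_p,   with   (Gamma_p)_{ij} = gamma(|i - j|),
                       (r_p)_i = gamma(i),   i,j = 1..p.
Substitute the sample gammas (Toeplitz matrix and right-hand side of size 2):
  Gamma_p = [[1.3914, 0.4061], [0.4061, 1.3914]]
  r_p     = [0.4061, -0.4708]
Written out:
  1.3914 phi_1 + 0.4061 phi_2 = 0.4061
  0.4061 phi_1 + 1.3914 phi_2 = -0.4708
Solve by Cramer's rule:
  det = gamma(0)^2 - gamma(1)^2 = (1.3914)^2 - (0.4061)^2 = 1.93599396 - 0.16491721 = 1.77107675
  phi_hat_1 = [gamma(1) gamma(0) - gamma(1) gamma(2)] / det = [(0.4061)(1.3914) - (0.4061)(-0.4708)] / 1.77107675 = 0.75623942 / 1.77107675 = 0.427
  phi_hat_2 = [gamma(0) gamma(2) - gamma(1)^2] / det = [(1.3914)(-0.4708) - (0.4061)^2] / 1.77107675 = -0.81998833 / 1.77107675 = -0.463
So phi_hat = [0.4270, -0.4630].
Therefore phi_hat_1 = 0.4270.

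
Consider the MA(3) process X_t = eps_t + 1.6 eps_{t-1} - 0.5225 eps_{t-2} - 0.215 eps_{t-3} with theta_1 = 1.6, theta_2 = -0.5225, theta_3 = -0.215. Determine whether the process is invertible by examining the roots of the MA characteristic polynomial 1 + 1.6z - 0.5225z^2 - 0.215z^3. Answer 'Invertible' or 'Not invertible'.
\text{Not invertible}

The MA(q) characteristic polynomial is P(z) = 1 + 1.6z - 0.5225z^2 - 0.215z^3.
Invertibility requires all roots to lie outside the unit circle, i.e. |z| > 1 for every root.
Degree 3: look for a simple real root z0 first, then factor out (1 - z/z0) and solve the remaining quadratic.
Testing z0 = -4: P(-4) = 1 + (1.6)(-4) + (-0.5225)(-4)^2 + (-0.215)(-4)^3
  = 1 + (-6.4) + (-8.36) + (13.76) = 0.  So z_0 = -4 is a root, |z_0| = 4.
Divide out the factor (1 + 0.25 z) = (1 - z/z0) (since 1/z0 = -0.25):
  P(z) = (1 + 0.25 z)(1 + (1.35) z + (-0.86) z^2)
  [check: z-coef 1.35 - (-0.25) = 1.6; z^2-coef -0.86 - (-0.25)(1.35) = -0.5225; z^3-coef -(-0.25)(-0.86) = -0.215.]
Remaining roots from the quadratic factor 1 + (1.35) z + (-0.86) z^2:
  Set 1 + (1.35) z + (-0.86) z^2 = 0, i.e. a z^2 + b z + c = 0 with a = -0.86, b = 1.35, c = 1.
  Discriminant D = b^2 - 4ac = (1.35)^2 - 4*(-0.86)*1 = 1.8225 - (-3.44) = 5.2625.
  D >= 0, so the roots are real: z = (-b +/- sqrt(D)) / (2a) = (-1.35 +/- 2.294014) / (-1.72).
    z_1 = (-1.35 + 2.294014) / (-1.72) = -0.5488,   |z_1| = 0.5488.
    z_2 = (-1.35 - 2.294014) / (-1.72) = 2.1186,   |z_2| = 2.1186.
Moduli of all roots: 4.0000, 0.5488, 2.1186.
All moduli strictly greater than 1? No.
Verdict: Not invertible.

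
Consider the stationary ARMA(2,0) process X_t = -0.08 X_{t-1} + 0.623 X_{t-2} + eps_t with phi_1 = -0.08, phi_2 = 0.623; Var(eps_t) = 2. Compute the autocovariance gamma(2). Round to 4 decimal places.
\gamma(2) = 2.1905

Multiply the model equation by X_{t-k} and take expectations. With theta_0 = psi_0 = 1 and psi_j the MA(infinity) weights, this gives
  gamma(k) - sum_i phi_i gamma(k-i) = c_k,
  c_k = sigma^2 * sum_{j=k..q} theta_j psi_{j-k}   (c_k = 0 for k > q),
using gamma(-m) = gamma(m).
Pure AR (q = 0): c_0 = sigma^2 = 2, c_k = 0 for k >= 1.
Equations for k = 0, 1, 2 (AR order 2, c_2 = 0):
  (E0) gamma(0) = phi_1 gamma(1) + phi_2 gamma(2) + c_0
  (E1) gamma(1) = phi_1 gamma(0) + phi_2 gamma(1) + c_1
  (E2) gamma(2) = phi_1 gamma(1) + phi_2 gamma(0)
From (E1): gamma(1) = A gamma(0) + B with
  A = phi_1 / (1 - phi_2) = -0.08 / 0.377 = -0.212202,   B = c_1 / (1 - phi_2) = 0 / 0.377 = 0.
Insert (E2) into (E0): gamma(0) (1 - phi_2^2) = phi_1 (1 + phi_2) gamma(1) + c_0.
  phi_1 (1 + phi_2) = (-0.08)(1.623) = -0.12984,   1 - phi_2^2 = 0.611871.
Replace gamma(1) by A gamma(0) + B and collect gamma(0):
  gamma(0) [0.611871 - (-0.12984)(-0.212202)] = c_0 = 2
  gamma(0) * 0.584319 = 2
  gamma(0) = 2 / 0.584319 = 3.422789.
  gamma(1) = A gamma(0) = (-0.212202)(3.422789) = -0.726321.
  gamma(2) = phi_1 gamma(1) + phi_2 gamma(0) = (-0.08)(-0.726321) + (0.623)(3.422789) = 2.190503.
Therefore gamma(2) = 2.1905 (to 4 decimal places).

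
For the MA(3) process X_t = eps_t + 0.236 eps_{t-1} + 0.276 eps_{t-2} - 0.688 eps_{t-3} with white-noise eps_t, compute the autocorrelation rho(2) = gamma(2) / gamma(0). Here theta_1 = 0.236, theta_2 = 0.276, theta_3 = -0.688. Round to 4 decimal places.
\rho(2) = 0.0708

For an MA(q) process with theta_0 = 1, the autocovariance is
  gamma(k) = sigma^2 * sum_{i=0..q-k} theta_i * theta_{i+k},
and rho(k) = gamma(k) / gamma(0). Sigma^2 cancels.
  numerator   = (1)*(0.276) + (0.236)*(-0.688) = 0.113632.
  denominator = (1)^2 + (0.236)^2 + (0.276)^2 + (-0.688)^2 = 1.605216.
  rho(2) = 0.113632 / 1.605216 = 0.0708.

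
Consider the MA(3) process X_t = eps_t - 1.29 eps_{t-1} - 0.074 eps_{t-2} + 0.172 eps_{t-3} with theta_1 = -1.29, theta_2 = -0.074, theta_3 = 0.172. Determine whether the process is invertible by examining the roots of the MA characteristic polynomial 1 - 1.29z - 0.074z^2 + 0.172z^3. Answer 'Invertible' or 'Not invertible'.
\text{Not invertible}

The MA(q) characteristic polynomial is P(z) = 1 - 1.29z - 0.074z^2 + 0.172z^3.
Invertibility requires all roots to lie outside the unit circle, i.e. |z| > 1 for every root.
Degree 3: look for a simple real root z0 first, then factor out (1 - z/z0) and solve the remaining quadratic.
Testing z0 = 2.5: P(2.5) = 1 + (-1.29)(2.5) + (-0.074)(2.5)^2 + (0.172)(2.5)^3
  = 1 + (-3.225) + (-0.4625) + (2.6875) = 0.  So z_0 = 2.5 is a root, |z_0| = 2.5.
Divide out the factor (1 - 0.4 z) = (1 - z/z0) (since 1/z0 = 0.4):
  P(z) = (1 - 0.4 z)(1 + (-0.89) z + (-0.43) z^2)
  [check: z-coef -0.89 - (0.4) = -1.29; z^2-coef -0.43 - (0.4)(-0.89) = -0.074; z^3-coef -(0.4)(-0.43) = 0.172.]
Remaining roots from the quadratic factor 1 + (-0.89) z + (-0.43) z^2:
  Set 1 + (-0.89) z + (-0.43) z^2 = 0, i.e. a z^2 + b z + c = 0 with a = -0.43, b = -0.89, c = 1.
  Discriminant D = b^2 - 4ac = (-0.89)^2 - 4*(-0.43)*1 = 0.7921 - (-1.72) = 2.5121.
  D >= 0, so the roots are real: z = (-b +/- sqrt(D)) / (2a) = (0.89 +/- 1.584961) / (-0.86).
    z_1 = (0.89 + 1.584961) / (-0.86) = -2.8779,   |z_1| = 2.8779.
    z_2 = (0.89 - 1.584961) / (-0.86) = 0.8081,   |z_2| = 0.8081.
Moduli of all roots: 2.5000, 2.8779, 0.8081.
All moduli strictly greater than 1? No.
Verdict: Not invertible.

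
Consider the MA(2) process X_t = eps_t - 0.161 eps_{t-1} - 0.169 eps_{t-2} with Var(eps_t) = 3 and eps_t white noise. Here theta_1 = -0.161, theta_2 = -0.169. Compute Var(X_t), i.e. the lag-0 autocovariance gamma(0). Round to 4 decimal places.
\gamma(0) = 3.1634

For an MA(q) process X_t = eps_t + sum_i theta_i eps_{t-i} with
Var(eps_t) = sigma^2, the variance is
  gamma(0) = sigma^2 * (1 + sum_i theta_i^2).
  sum_i theta_i^2 = (-0.161)^2 + (-0.169)^2 = 0.025921 + 0.028561 = 0.054482.
  gamma(0) = 3 * (1 + 0.054482) = 3 * 1.054482 = 3.163446, which rounds to 3.1634.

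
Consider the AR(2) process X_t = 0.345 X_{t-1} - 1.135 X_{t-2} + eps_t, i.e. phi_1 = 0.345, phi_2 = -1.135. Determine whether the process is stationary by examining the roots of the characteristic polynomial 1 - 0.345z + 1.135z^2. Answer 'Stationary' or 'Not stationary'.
\text{Not stationary}

The AR(p) characteristic polynomial is P(z) = 1 - 0.345z + 1.135z^2.
Stationarity requires all roots to lie outside the unit circle, i.e. |z| > 1 for every root.
Set 1 + (-0.345) z + (1.135) z^2 = 0, i.e. a z^2 + b z + c = 0 with a = 1.135, b = -0.345, c = 1.
Discriminant D = b^2 - 4ac = (-0.345)^2 - 4*(1.135)*1 = 0.119025 - (4.54) = -4.420975.
D < 0, so the roots are the complex-conjugate pair z = (-b +/- i sqrt(-D)) / (2a) = 0.152 +/- 0.9263i.
For a conjugate pair |z|^2 = z * conj(z) = (product of roots) = c/a = 1/(1.135) = 0.881057, so |z| = sqrt(0.881057) = 0.9386 for both roots.
Moduli of all roots: 0.9386, 0.9386.
All moduli strictly greater than 1? No.
Verdict: Not stationary.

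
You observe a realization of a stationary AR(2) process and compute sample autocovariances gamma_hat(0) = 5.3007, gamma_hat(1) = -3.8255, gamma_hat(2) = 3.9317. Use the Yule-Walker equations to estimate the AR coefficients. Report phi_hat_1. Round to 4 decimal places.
\hat\phi_{1} = -0.3890

The Yule-Walker equations for an AR(p) process read, in matrix form,
  Gamma_p phi = r_p,   with   (Gamma_p)_{ij} = gamma(|i - j|),
                       (r_p)_i = gamma(i),   i,j = 1..p.
Substitute the sample gammas (Toeplitz matrix and right-hand side of size 2):
  Gamma_p = [[5.3007, -3.8255], [-3.8255, 5.3007]]
  r_p     = [-3.8255, 3.9317]
Written out:
  5.3007 phi_1 - 3.8255 phi_2 = -3.8255
  -3.8255 phi_1 + 5.3007 phi_2 = 3.9317
Solve by Cramer's rule:
  det = gamma(0)^2 - gamma(1)^2 = (5.3007)^2 - (-3.8255)^2 = 28.09742049 - 14.63445025 = 13.46297024
  phi_hat_1 = [gamma(1) gamma(0) - gamma(1) gamma(2)] / det = [(-3.8255)(5.3007) - (-3.8255)(3.9317)] / 13.46297024 = -5.2371095 / 13.46297024 = -0.389
  phi_hat_2 = [gamma(0) gamma(2) - gamma(1)^2] / det = [(5.3007)(3.9317) - (-3.8255)^2] / 13.46297024 = 6.20631194 / 13.46297024 = 0.461
So phi_hat = [-0.3890, 0.4610].
Therefore phi_hat_1 = -0.3890.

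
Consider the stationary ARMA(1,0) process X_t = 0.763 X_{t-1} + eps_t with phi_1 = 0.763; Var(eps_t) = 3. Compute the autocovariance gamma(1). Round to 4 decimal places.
\gamma(1) = 5.4783

Multiply the model equation by X_{t-k} and take expectations. With theta_0 = psi_0 = 1 and psi_j the MA(infinity) weights, this gives
  gamma(k) - sum_i phi_i gamma(k-i) = c_k,
  c_k = sigma^2 * sum_{j=k..q} theta_j psi_{j-k}   (c_k = 0 for k > q),
using gamma(-m) = gamma(m).
Pure AR (q = 0): c_0 = sigma^2 = 3, c_k = 0 for k >= 1.
Equations for k = 0 and k = 1 (AR order 1):
  gamma(0) = phi_1 gamma(1) + c_0
  gamma(1) = phi_1 gamma(0) + c_1
Substituting the second into the first: gamma(0) (1 - phi_1^2) = c_0 + phi_1 c_1, so
  gamma(0) = c_0 / (1 - phi_1^2) = 3 / (1 - (0.763)^2) = 3 / 0.417831 = 7.179936.
  gamma(1) = phi_1 gamma(0) = (0.763)(7.179936) = 5.478291.
Therefore gamma(1) = 5.4783 (to 4 decimal places).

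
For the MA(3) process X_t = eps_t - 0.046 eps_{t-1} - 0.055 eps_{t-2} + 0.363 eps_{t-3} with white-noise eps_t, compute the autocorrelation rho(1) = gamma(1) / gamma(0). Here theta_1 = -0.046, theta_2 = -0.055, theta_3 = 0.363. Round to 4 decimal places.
\rho(1) = -0.0558

For an MA(q) process with theta_0 = 1, the autocovariance is
  gamma(k) = sigma^2 * sum_{i=0..q-k} theta_i * theta_{i+k},
and rho(k) = gamma(k) / gamma(0). Sigma^2 cancels.
  numerator   = (1)*(-0.046) + (-0.046)*(-0.055) + (-0.055)*(0.363) = -0.063435.
  denominator = (1)^2 + (-0.046)^2 + (-0.055)^2 + (0.363)^2 = 1.13691.
  rho(1) = -0.063435 / 1.13691 = -0.0558.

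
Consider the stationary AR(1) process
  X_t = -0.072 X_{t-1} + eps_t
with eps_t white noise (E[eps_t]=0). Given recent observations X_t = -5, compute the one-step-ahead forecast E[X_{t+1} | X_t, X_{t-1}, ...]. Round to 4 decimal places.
E[X_{t+1} \mid \mathcal F_t] = 0.3600

For an AR(p) model X_t = c + sum_i phi_i X_{t-i} + eps_t, the
one-step-ahead conditional mean is
  E[X_{t+1} | X_t, ...] = c + sum_i phi_i X_{t+1-i}.
Substitute known values:
  E[X_{t+1} | ...] = (-0.072) * (-5)
                   = 0.3600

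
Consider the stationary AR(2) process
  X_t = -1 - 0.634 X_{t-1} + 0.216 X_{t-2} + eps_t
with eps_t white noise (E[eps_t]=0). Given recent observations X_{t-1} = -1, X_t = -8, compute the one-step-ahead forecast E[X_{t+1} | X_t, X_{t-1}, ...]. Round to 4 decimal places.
E[X_{t+1} \mid \mathcal F_t] = 3.8560

For an AR(p) model X_t = c + sum_i phi_i X_{t-i} + eps_t, the
one-step-ahead conditional mean is
  E[X_{t+1} | X_t, ...] = c + sum_i phi_i X_{t+1-i}.
Substitute known values:
  E[X_{t+1} | ...] = -1 + (-0.634) * (-8) + (0.216) * (-1)
                   = 3.8560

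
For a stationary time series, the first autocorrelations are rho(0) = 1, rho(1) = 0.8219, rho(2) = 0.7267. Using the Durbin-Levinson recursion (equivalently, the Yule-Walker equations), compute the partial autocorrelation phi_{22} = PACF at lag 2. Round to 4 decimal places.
\phi_{22} = 0.1577

The PACF at lag k is phi_{kk}, the last component of the solution
to the Yule-Walker system G_k phi = r_k where
  (G_k)_{ij} = rho(|i - j|), (r_k)_i = rho(i), i,j = 1..k.
Equivalently, Durbin-Levinson gives phi_{kk} iteratively:
  phi_{11} = rho(1)
  phi_{kk} = [rho(k) - sum_{j=1..k-1} phi_{k-1,j} rho(k-j)]
            / [1 - sum_{j=1..k-1} phi_{k-1,j} rho(j)],
  phi_{k,j} = phi_{k-1,j} - phi_{kk} phi_{k-1,k-j},  j = 1..k-1.
Step k = 1:
  phi_11 = rho(1) = 0.8219.
Step k = 2:
  phi_22 = [rho(2) - phi_11 rho(1)] / [1 - phi_11 rho(1)] = [0.7267 - (0.8219)(0.8219)] / [1 - (0.8219)(0.8219)]
         = 0.05118039 / 0.32448039 = 0.1577.
Therefore phi_{22} = 0.1577.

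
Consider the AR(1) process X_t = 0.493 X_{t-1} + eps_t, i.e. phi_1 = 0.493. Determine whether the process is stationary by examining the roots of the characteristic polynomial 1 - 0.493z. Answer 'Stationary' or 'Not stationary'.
\text{Stationary}

The AR(p) characteristic polynomial is P(z) = 1 - 0.493z.
Stationarity requires all roots to lie outside the unit circle, i.e. |z| > 1 for every root.
This is linear in z: 1 + (-0.493) z = 0  =>  z = -1/(-0.493) = 2.028398,  |z| = 2.028398.
Moduli of all roots: 2.0284.
All moduli strictly greater than 1? Yes.
Verdict: Stationary.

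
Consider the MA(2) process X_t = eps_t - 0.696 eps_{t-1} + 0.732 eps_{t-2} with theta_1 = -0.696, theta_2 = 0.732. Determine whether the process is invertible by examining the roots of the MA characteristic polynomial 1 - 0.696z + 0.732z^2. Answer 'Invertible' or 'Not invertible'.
\text{Invertible}

The MA(q) characteristic polynomial is P(z) = 1 - 0.696z + 0.732z^2.
Invertibility requires all roots to lie outside the unit circle, i.e. |z| > 1 for every root.
Set 1 + (-0.696) z + (0.732) z^2 = 0, i.e. a z^2 + b z + c = 0 with a = 0.732, b = -0.696, c = 1.
Discriminant D = b^2 - 4ac = (-0.696)^2 - 4*(0.732)*1 = 0.484416 - (2.928) = -2.443584.
D < 0, so the roots are the complex-conjugate pair z = (-b +/- i sqrt(-D)) / (2a) = 0.4754 +/- 1.0678i.
For a conjugate pair |z|^2 = z * conj(z) = (product of roots) = c/a = 1/(0.732) = 1.36612, so |z| = sqrt(1.36612) = 1.1688 for both roots.
Moduli of all roots: 1.1688, 1.1688.
All moduli strictly greater than 1? Yes.
Verdict: Invertible.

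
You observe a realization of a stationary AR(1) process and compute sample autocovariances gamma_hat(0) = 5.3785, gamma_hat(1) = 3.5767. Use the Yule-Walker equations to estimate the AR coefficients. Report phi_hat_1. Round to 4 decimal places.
\hat\phi_{1} = 0.6650

The Yule-Walker equations for an AR(p) process read, in matrix form,
  Gamma_p phi = r_p,   with   (Gamma_p)_{ij} = gamma(|i - j|),
                       (r_p)_i = gamma(i),   i,j = 1..p.
Substitute the sample gammas (Toeplitz matrix and right-hand side of size 1):
  Gamma_p = [[5.3785]]
  r_p     = [3.5767]
With p = 1 this is the single equation gamma(0) phi_1 = gamma(1):
  phi_hat_1 = gamma(1) / gamma(0) = 3.5767 / 5.3785 = 0.6650.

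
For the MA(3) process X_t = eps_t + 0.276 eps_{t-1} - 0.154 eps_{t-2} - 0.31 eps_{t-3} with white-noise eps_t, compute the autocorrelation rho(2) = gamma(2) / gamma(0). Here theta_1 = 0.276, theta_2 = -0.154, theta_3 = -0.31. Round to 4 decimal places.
\rho(2) = -0.2003

For an MA(q) process with theta_0 = 1, the autocovariance is
  gamma(k) = sigma^2 * sum_{i=0..q-k} theta_i * theta_{i+k},
and rho(k) = gamma(k) / gamma(0). Sigma^2 cancels.
  numerator   = (1)*(-0.154) + (0.276)*(-0.31) = -0.23956.
  denominator = (1)^2 + (0.276)^2 + (-0.154)^2 + (-0.31)^2 = 1.195992.
  rho(2) = -0.23956 / 1.195992 = -0.2003.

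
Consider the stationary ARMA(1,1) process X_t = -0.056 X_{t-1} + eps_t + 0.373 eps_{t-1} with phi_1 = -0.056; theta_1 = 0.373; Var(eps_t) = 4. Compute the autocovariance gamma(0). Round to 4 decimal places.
\gamma(0) = 4.4032

Multiply the model equation by X_{t-k} and take expectations. With theta_0 = psi_0 = 1 and psi_j the MA(infinity) weights, this gives
  gamma(k) - sum_i phi_i gamma(k-i) = c_k,
  c_k = sigma^2 * sum_{j=k..q} theta_j psi_{j-k}   (c_k = 0 for k > q),
using gamma(-m) = gamma(m).
psi-weights needed (psi_j = theta_j + sum_i phi_i psi_{j-i}):
  psi_1 = theta_1 + phi_1 = 0.373 + (-0.056) = 0.317
Right-hand sides:
  c_0 = sigma^2 (1 + theta_1 psi_1) = 4 * (1 + (0.373)(0.317)) = 4 * 1.118241 = 4.472964
  c_1 = sigma^2 theta_1 = 4 * (0.373) = 1.492
  c_2 = 0
Equations for k = 0 and k = 1 (AR order 1):
  gamma(0) = phi_1 gamma(1) + c_0
  gamma(1) = phi_1 gamma(0) + c_1
Substituting the second into the first: gamma(0) (1 - phi_1^2) = c_0 + phi_1 c_1, so
  gamma(0) = (c_0 + phi_1 c_1) / (1 - phi_1^2) = (4.472964 + (-0.056)(1.492)) / (1 - (-0.056)^2) = 4.389412 / 0.996864 = 4.40322.
Therefore gamma(0) = 4.4032 (to 4 decimal places).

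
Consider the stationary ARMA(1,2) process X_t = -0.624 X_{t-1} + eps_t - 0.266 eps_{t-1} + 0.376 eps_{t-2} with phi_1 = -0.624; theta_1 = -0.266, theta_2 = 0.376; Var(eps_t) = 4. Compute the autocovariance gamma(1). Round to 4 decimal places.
\gamma(1) = -10.4214

Multiply the model equation by X_{t-k} and take expectations. With theta_0 = psi_0 = 1 and psi_j the MA(infinity) weights, this gives
  gamma(k) - sum_i phi_i gamma(k-i) = c_k,
  c_k = sigma^2 * sum_{j=k..q} theta_j psi_{j-k}   (c_k = 0 for k > q),
using gamma(-m) = gamma(m).
psi-weights needed (psi_j = theta_j + sum_i phi_i psi_{j-i}):
  psi_1 = theta_1 + phi_1 = -0.266 + (-0.624) = -0.89
  psi_2 = theta_2 + phi_1 psi_1 = 0.376 + (-0.624)(-0.89) = 0.93136
Right-hand sides:
  c_0 = sigma^2 (1 + theta_1 psi_1 + theta_2 psi_2) = 4 * (1 + (-0.266)(-0.89) + (0.376)(0.93136)) = 4 * 1.586931 = 6.347725
  c_1 = sigma^2 (theta_1 + theta_2 psi_1) = 4 * (-0.266 + (0.376)(-0.89)) = -2.40256
  c_2 = sigma^2 theta_2 = 4 * (0.376) = 1.504
Equations for k = 0 and k = 1 (AR order 1):
  gamma(0) = phi_1 gamma(1) + c_0
  gamma(1) = phi_1 gamma(0) + c_1
Substituting the second into the first: gamma(0) (1 - phi_1^2) = c_0 + phi_1 c_1, so
  gamma(0) = (c_0 + phi_1 c_1) / (1 - phi_1^2) = (6.347725 + (-0.624)(-2.40256)) / (1 - (-0.624)^2) = 7.846923 / 0.610624 = 12.850662.
  gamma(1) = phi_1 gamma(0) + c_1 = (-0.624)(12.850662) + (-2.40256) = -10.421373.
Therefore gamma(1) = -10.4214 (to 4 decimal places).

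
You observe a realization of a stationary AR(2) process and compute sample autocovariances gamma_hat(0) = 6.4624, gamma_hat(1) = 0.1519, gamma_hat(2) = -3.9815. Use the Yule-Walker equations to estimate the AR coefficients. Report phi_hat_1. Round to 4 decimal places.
\hat\phi_{1} = 0.0380

The Yule-Walker equations for an AR(p) process read, in matrix form,
  Gamma_p phi = r_p,   with   (Gamma_p)_{ij} = gamma(|i - j|),
                       (r_p)_i = gamma(i),   i,j = 1..p.
Substitute the sample gammas (Toeplitz matrix and right-hand side of size 2):
  Gamma_p = [[6.4624, 0.1519], [0.1519, 6.4624]]
  r_p     = [0.1519, -3.9815]
Written out:
  6.4624 phi_1 + 0.1519 phi_2 = 0.1519
  0.1519 phi_1 + 6.4624 phi_2 = -3.9815
Solve by Cramer's rule:
  det = gamma(0)^2 - gamma(1)^2 = (6.4624)^2 - (0.1519)^2 = 41.76261376 - 0.02307361 = 41.73954015
  phi_hat_1 = [gamma(1) gamma(0) - gamma(1) gamma(2)] / det = [(0.1519)(6.4624) - (0.1519)(-3.9815)] / 41.73954015 = 1.58642841 / 41.73954015 = 0.038
  phi_hat_2 = [gamma(0) gamma(2) - gamma(1)^2] / det = [(6.4624)(-3.9815) - (0.1519)^2] / 41.73954015 = -25.75311921 / 41.73954015 = -0.617
So phi_hat = [0.0380, -0.6170].
Therefore phi_hat_1 = 0.0380.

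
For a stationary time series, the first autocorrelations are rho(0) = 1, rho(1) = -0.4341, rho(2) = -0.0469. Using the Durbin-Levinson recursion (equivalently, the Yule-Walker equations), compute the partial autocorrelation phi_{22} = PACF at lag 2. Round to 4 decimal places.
\phi_{22} = -0.2900

The PACF at lag k is phi_{kk}, the last component of the solution
to the Yule-Walker system G_k phi = r_k where
  (G_k)_{ij} = rho(|i - j|), (r_k)_i = rho(i), i,j = 1..k.
Equivalently, Durbin-Levinson gives phi_{kk} iteratively:
  phi_{11} = rho(1)
  phi_{kk} = [rho(k) - sum_{j=1..k-1} phi_{k-1,j} rho(k-j)]
            / [1 - sum_{j=1..k-1} phi_{k-1,j} rho(j)],
  phi_{k,j} = phi_{k-1,j} - phi_{kk} phi_{k-1,k-j},  j = 1..k-1.
Step k = 1:
  phi_11 = rho(1) = -0.4341.
Step k = 2:
  phi_22 = [rho(2) - phi_11 rho(1)] / [1 - phi_11 rho(1)] = [-0.0469 - (-0.4341)(-0.4341)] / [1 - (-0.4341)(-0.4341)]
         = -0.23534281 / 0.81155719 = -0.29.
Therefore phi_{22} = -0.2900.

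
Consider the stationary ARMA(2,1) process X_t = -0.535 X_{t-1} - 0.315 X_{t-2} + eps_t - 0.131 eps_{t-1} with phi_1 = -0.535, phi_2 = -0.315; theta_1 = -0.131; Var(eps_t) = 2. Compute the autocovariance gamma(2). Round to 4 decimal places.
\gamma(2) = -0.1844

Multiply the model equation by X_{t-k} and take expectations. With theta_0 = psi_0 = 1 and psi_j the MA(infinity) weights, this gives
  gamma(k) - sum_i phi_i gamma(k-i) = c_k,
  c_k = sigma^2 * sum_{j=k..q} theta_j psi_{j-k}   (c_k = 0 for k > q),
using gamma(-m) = gamma(m).
psi-weights needed (psi_j = theta_j + sum_i phi_i psi_{j-i}):
  psi_1 = theta_1 + phi_1 = -0.131 + (-0.535) = -0.666
Right-hand sides:
  c_0 = sigma^2 (1 + theta_1 psi_1) = 2 * (1 + (-0.131)(-0.666)) = 2 * 1.087246 = 2.174492
  c_1 = sigma^2 theta_1 = 2 * (-0.131) = -0.262
  c_2 = 0
Equations for k = 0, 1, 2 (AR order 2, c_2 = 0):
  (E0) gamma(0) = phi_1 gamma(1) + phi_2 gamma(2) + c_0
  (E1) gamma(1) = phi_1 gamma(0) + phi_2 gamma(1) + c_1
  (E2) gamma(2) = phi_1 gamma(1) + phi_2 gamma(0)
From (E1): gamma(1) = A gamma(0) + B with
  A = phi_1 / (1 - phi_2) = -0.535 / 1.315 = -0.406844,   B = c_1 / (1 - phi_2) = -0.262 / 1.315 = -0.19924.
Insert (E2) into (E0): gamma(0) (1 - phi_2^2) = phi_1 (1 + phi_2) gamma(1) + c_0.
  phi_1 (1 + phi_2) = (-0.535)(0.685) = -0.366475,   1 - phi_2^2 = 0.900775.
Replace gamma(1) by A gamma(0) + B and collect gamma(0):
  gamma(0) [0.900775 - (-0.366475)(-0.406844)] = (-0.366475)(-0.19924) + 2.174492
  gamma(0) * 0.751677 = 2.247508
  gamma(0) = 2.247508 / 0.751677 = 2.989993.
  gamma(1) = A gamma(0) + B = (-0.406844)(2.989993) + (-0.19924) = -1.415701.
  gamma(2) = phi_1 gamma(1) + phi_2 gamma(0) = (-0.535)(-1.415701) + (-0.315)(2.989993) = -0.184448.
Therefore gamma(2) = -0.1844 (to 4 decimal places).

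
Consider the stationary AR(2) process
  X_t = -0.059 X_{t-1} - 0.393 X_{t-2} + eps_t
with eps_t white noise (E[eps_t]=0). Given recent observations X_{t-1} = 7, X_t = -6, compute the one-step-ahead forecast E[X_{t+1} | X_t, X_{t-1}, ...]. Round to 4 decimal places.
E[X_{t+1} \mid \mathcal F_t] = -2.3970

For an AR(p) model X_t = c + sum_i phi_i X_{t-i} + eps_t, the
one-step-ahead conditional mean is
  E[X_{t+1} | X_t, ...] = c + sum_i phi_i X_{t+1-i}.
Substitute known values:
  E[X_{t+1} | ...] = (-0.059) * (-6) + (-0.393) * (7)
                   = -2.3970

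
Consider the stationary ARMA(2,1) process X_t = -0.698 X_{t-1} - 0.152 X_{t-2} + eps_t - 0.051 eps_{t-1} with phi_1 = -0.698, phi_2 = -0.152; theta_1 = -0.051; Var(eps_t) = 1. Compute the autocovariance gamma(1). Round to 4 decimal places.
\gamma(1) = -1.0874

Multiply the model equation by X_{t-k} and take expectations. With theta_0 = psi_0 = 1 and psi_j the MA(infinity) weights, this gives
  gamma(k) - sum_i phi_i gamma(k-i) = c_k,
  c_k = sigma^2 * sum_{j=k..q} theta_j psi_{j-k}   (c_k = 0 for k > q),
using gamma(-m) = gamma(m).
psi-weights needed (psi_j = theta_j + sum_i phi_i psi_{j-i}):
  psi_1 = theta_1 + phi_1 = -0.051 + (-0.698) = -0.749
Right-hand sides:
  c_0 = sigma^2 (1 + theta_1 psi_1) = 1 * (1 + (-0.051)(-0.749)) = 1 * 1.038199 = 1.038199
  c_1 = sigma^2 theta_1 = 1 * (-0.051) = -0.051
  c_2 = 0
Equations for k = 0, 1, 2 (AR order 2, c_2 = 0):
  (E0) gamma(0) = phi_1 gamma(1) + phi_2 gamma(2) + c_0
  (E1) gamma(1) = phi_1 gamma(0) + phi_2 gamma(1) + c_1
  (E2) gamma(2) = phi_1 gamma(1) + phi_2 gamma(0)
From (E1): gamma(1) = A gamma(0) + B with
  A = phi_1 / (1 - phi_2) = -0.698 / 1.152 = -0.605903,   B = c_1 / (1 - phi_2) = -0.051 / 1.152 = -0.044271.
Insert (E2) into (E0): gamma(0) (1 - phi_2^2) = phi_1 (1 + phi_2) gamma(1) + c_0.
  phi_1 (1 + phi_2) = (-0.698)(0.848) = -0.591904,   1 - phi_2^2 = 0.976896.
Replace gamma(1) by A gamma(0) + B and collect gamma(0):
  gamma(0) [0.976896 - (-0.591904)(-0.605903)] = (-0.591904)(-0.044271) + 1.038199
  gamma(0) * 0.61826 = 1.064403
  gamma(0) = 1.064403 / 0.61826 = 1.721612.
  gamma(1) = A gamma(0) + B = (-0.605903)(1.721612) + (-0.044271) = -1.0874.
Therefore gamma(1) = -1.0874 (to 4 decimal places).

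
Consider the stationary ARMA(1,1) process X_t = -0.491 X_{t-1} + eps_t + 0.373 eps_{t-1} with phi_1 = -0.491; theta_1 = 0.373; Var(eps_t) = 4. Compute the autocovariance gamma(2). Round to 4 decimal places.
\gamma(2) = 0.2494

Multiply the model equation by X_{t-k} and take expectations. With theta_0 = psi_0 = 1 and psi_j the MA(infinity) weights, this gives
  gamma(k) - sum_i phi_i gamma(k-i) = c_k,
  c_k = sigma^2 * sum_{j=k..q} theta_j psi_{j-k}   (c_k = 0 for k > q),
using gamma(-m) = gamma(m).
psi-weights needed (psi_j = theta_j + sum_i phi_i psi_{j-i}):
  psi_1 = theta_1 + phi_1 = 0.373 + (-0.491) = -0.118
Right-hand sides:
  c_0 = sigma^2 (1 + theta_1 psi_1) = 4 * (1 + (0.373)(-0.118)) = 4 * 0.955986 = 3.823944
  c_1 = sigma^2 theta_1 = 4 * (0.373) = 1.492
  c_2 = 0
Equations for k = 0 and k = 1 (AR order 1):
  gamma(0) = phi_1 gamma(1) + c_0
  gamma(1) = phi_1 gamma(0) + c_1
Substituting the second into the first: gamma(0) (1 - phi_1^2) = c_0 + phi_1 c_1, so
  gamma(0) = (c_0 + phi_1 c_1) / (1 - phi_1^2) = (3.823944 + (-0.491)(1.492)) / (1 - (-0.491)^2) = 3.091372 / 0.758919 = 4.073389.
  gamma(1) = phi_1 gamma(0) + c_1 = (-0.491)(4.073389) + (1.492) = -0.508034.
For k = 2 (> q): gamma(2) = phi_1 gamma(1) = (-0.491)(-0.508034) = 0.249445.
Therefore gamma(2) = 0.2494 (to 4 decimal places).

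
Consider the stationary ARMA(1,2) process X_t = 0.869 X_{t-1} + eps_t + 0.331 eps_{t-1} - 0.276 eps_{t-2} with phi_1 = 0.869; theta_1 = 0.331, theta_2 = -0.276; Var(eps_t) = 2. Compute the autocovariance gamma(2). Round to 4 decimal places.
\gamma(2) = 6.7599

Multiply the model equation by X_{t-k} and take expectations. With theta_0 = psi_0 = 1 and psi_j the MA(infinity) weights, this gives
  gamma(k) - sum_i phi_i gamma(k-i) = c_k,
  c_k = sigma^2 * sum_{j=k..q} theta_j psi_{j-k}   (c_k = 0 for k > q),
using gamma(-m) = gamma(m).
psi-weights needed (psi_j = theta_j + sum_i phi_i psi_{j-i}):
  psi_1 = theta_1 + phi_1 = 0.331 + (0.869) = 1.2
  psi_2 = theta_2 + phi_1 psi_1 = -0.276 + (0.869)(1.2) = 0.7668
Right-hand sides:
  c_0 = sigma^2 (1 + theta_1 psi_1 + theta_2 psi_2) = 2 * (1 + (0.331)(1.2) + (-0.276)(0.7668)) = 2 * 1.185563 = 2.371126
  c_1 = sigma^2 (theta_1 + theta_2 psi_1) = 2 * (0.331 + (-0.276)(1.2)) = -0.0004
  c_2 = sigma^2 theta_2 = 2 * (-0.276) = -0.552
Equations for k = 0 and k = 1 (AR order 1):
  gamma(0) = phi_1 gamma(1) + c_0
  gamma(1) = phi_1 gamma(0) + c_1
Substituting the second into the first: gamma(0) (1 - phi_1^2) = c_0 + phi_1 c_1, so
  gamma(0) = (c_0 + phi_1 c_1) / (1 - phi_1^2) = (2.371126 + (0.869)(-0.0004)) / (1 - (0.869)^2) = 2.370779 / 0.244839 = 9.683011.
  gamma(1) = phi_1 gamma(0) + c_1 = (0.869)(9.683011) + (-0.0004) = 8.414137.
For k = 2: gamma(2) = phi_1 gamma(1) + c_2
  = (0.869)(8.414137) + (-0.552) = 6.759885.
Therefore gamma(2) = 6.7599 (to 4 decimal places).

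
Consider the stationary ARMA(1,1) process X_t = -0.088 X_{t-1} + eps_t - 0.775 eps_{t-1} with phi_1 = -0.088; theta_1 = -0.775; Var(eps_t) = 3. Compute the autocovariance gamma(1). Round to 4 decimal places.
\gamma(1) = -2.7872

Multiply the model equation by X_{t-k} and take expectations. With theta_0 = psi_0 = 1 and psi_j the MA(infinity) weights, this gives
  gamma(k) - sum_i phi_i gamma(k-i) = c_k,
  c_k = sigma^2 * sum_{j=k..q} theta_j psi_{j-k}   (c_k = 0 for k > q),
using gamma(-m) = gamma(m).
psi-weights needed (psi_j = theta_j + sum_i phi_i psi_{j-i}):
  psi_1 = theta_1 + phi_1 = -0.775 + (-0.088) = -0.863
Right-hand sides:
  c_0 = sigma^2 (1 + theta_1 psi_1) = 3 * (1 + (-0.775)(-0.863)) = 3 * 1.668825 = 5.006475
  c_1 = sigma^2 theta_1 = 3 * (-0.775) = -2.325
  c_2 = 0
Equations for k = 0 and k = 1 (AR order 1):
  gamma(0) = phi_1 gamma(1) + c_0
  gamma(1) = phi_1 gamma(0) + c_1
Substituting the second into the first: gamma(0) (1 - phi_1^2) = c_0 + phi_1 c_1, so
  gamma(0) = (c_0 + phi_1 c_1) / (1 - phi_1^2) = (5.006475 + (-0.088)(-2.325)) / (1 - (-0.088)^2) = 5.211075 / 0.992256 = 5.251745.
  gamma(1) = phi_1 gamma(0) + c_1 = (-0.088)(5.251745) + (-2.325) = -2.787154.
Therefore gamma(1) = -2.7872 (to 4 decimal places).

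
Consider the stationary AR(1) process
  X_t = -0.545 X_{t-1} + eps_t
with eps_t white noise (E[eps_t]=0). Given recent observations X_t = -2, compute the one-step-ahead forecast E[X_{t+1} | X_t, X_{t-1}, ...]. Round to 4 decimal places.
E[X_{t+1} \mid \mathcal F_t] = 1.0900

For an AR(p) model X_t = c + sum_i phi_i X_{t-i} + eps_t, the
one-step-ahead conditional mean is
  E[X_{t+1} | X_t, ...] = c + sum_i phi_i X_{t+1-i}.
Substitute known values:
  E[X_{t+1} | ...] = (-0.545) * (-2)
                   = 1.0900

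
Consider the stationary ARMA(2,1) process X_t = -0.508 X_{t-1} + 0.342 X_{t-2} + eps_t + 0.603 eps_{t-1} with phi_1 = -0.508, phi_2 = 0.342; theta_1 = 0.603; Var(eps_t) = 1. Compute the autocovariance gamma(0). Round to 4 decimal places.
\gamma(0) = 1.2126

Multiply the model equation by X_{t-k} and take expectations. With theta_0 = psi_0 = 1 and psi_j the MA(infinity) weights, this gives
  gamma(k) - sum_i phi_i gamma(k-i) = c_k,
  c_k = sigma^2 * sum_{j=k..q} theta_j psi_{j-k}   (c_k = 0 for k > q),
using gamma(-m) = gamma(m).
psi-weights needed (psi_j = theta_j + sum_i phi_i psi_{j-i}):
  psi_1 = theta_1 + phi_1 = 0.603 + (-0.508) = 0.095
Right-hand sides:
  c_0 = sigma^2 (1 + theta_1 psi_1) = 1 * (1 + (0.603)(0.095)) = 1 * 1.057285 = 1.057285
  c_1 = sigma^2 theta_1 = 1 * (0.603) = 0.603
  c_2 = 0
Equations for k = 0, 1, 2 (AR order 2, c_2 = 0):
  (E0) gamma(0) = phi_1 gamma(1) + phi_2 gamma(2) + c_0
  (E1) gamma(1) = phi_1 gamma(0) + phi_2 gamma(1) + c_1
  (E2) gamma(2) = phi_1 gamma(1) + phi_2 gamma(0)
From (E1): gamma(1) = A gamma(0) + B with
  A = phi_1 / (1 - phi_2) = -0.508 / 0.658 = -0.772036,   B = c_1 / (1 - phi_2) = 0.603 / 0.658 = 0.916413.
Insert (E2) into (E0): gamma(0) (1 - phi_2^2) = phi_1 (1 + phi_2) gamma(1) + c_0.
  phi_1 (1 + phi_2) = (-0.508)(1.342) = -0.681736,   1 - phi_2^2 = 0.883036.
Replace gamma(1) by A gamma(0) + B and collect gamma(0):
  gamma(0) [0.883036 - (-0.681736)(-0.772036)] = (-0.681736)(0.916413) + 1.057285
  gamma(0) * 0.356711 = 0.432533
  gamma(0) = 0.432533 / 0.356711 = 1.212559.
Therefore gamma(0) = 1.2126 (to 4 decimal places).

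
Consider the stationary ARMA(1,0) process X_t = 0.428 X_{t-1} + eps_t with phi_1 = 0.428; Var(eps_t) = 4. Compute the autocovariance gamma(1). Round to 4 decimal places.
\gamma(1) = 2.0959

Multiply the model equation by X_{t-k} and take expectations. With theta_0 = psi_0 = 1 and psi_j the MA(infinity) weights, this gives
  gamma(k) - sum_i phi_i gamma(k-i) = c_k,
  c_k = sigma^2 * sum_{j=k..q} theta_j psi_{j-k}   (c_k = 0 for k > q),
using gamma(-m) = gamma(m).
Pure AR (q = 0): c_0 = sigma^2 = 4, c_k = 0 for k >= 1.
Equations for k = 0 and k = 1 (AR order 1):
  gamma(0) = phi_1 gamma(1) + c_0
  gamma(1) = phi_1 gamma(0) + c_1
Substituting the second into the first: gamma(0) (1 - phi_1^2) = c_0 + phi_1 c_1, so
  gamma(0) = c_0 / (1 - phi_1^2) = 4 / (1 - (0.428)^2) = 4 / 0.816816 = 4.897064.
  gamma(1) = phi_1 gamma(0) = (0.428)(4.897064) = 2.095943.
Therefore gamma(1) = 2.0959 (to 4 decimal places).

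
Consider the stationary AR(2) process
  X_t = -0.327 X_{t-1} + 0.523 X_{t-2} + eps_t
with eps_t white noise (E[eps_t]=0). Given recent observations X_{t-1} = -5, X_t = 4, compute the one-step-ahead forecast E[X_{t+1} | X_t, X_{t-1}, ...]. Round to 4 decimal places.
E[X_{t+1} \mid \mathcal F_t] = -3.9230

For an AR(p) model X_t = c + sum_i phi_i X_{t-i} + eps_t, the
one-step-ahead conditional mean is
  E[X_{t+1} | X_t, ...] = c + sum_i phi_i X_{t+1-i}.
Substitute known values:
  E[X_{t+1} | ...] = (-0.327) * (4) + (0.523) * (-5)
                   = -3.9230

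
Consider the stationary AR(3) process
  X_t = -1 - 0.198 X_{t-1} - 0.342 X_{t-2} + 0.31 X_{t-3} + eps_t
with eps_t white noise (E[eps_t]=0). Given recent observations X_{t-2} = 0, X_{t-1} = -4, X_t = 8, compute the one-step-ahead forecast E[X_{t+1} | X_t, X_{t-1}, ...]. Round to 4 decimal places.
E[X_{t+1} \mid \mathcal F_t] = -1.2160

For an AR(p) model X_t = c + sum_i phi_i X_{t-i} + eps_t, the
one-step-ahead conditional mean is
  E[X_{t+1} | X_t, ...] = c + sum_i phi_i X_{t+1-i}.
Substitute known values:
  E[X_{t+1} | ...] = -1 + (-0.198) * (8) + (-0.342) * (-4) + (0.31) * (0)
                   = -1.2160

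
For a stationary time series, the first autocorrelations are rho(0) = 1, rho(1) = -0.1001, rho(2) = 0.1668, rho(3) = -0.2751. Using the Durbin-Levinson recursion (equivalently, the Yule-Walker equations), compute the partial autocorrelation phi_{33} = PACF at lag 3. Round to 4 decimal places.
\phi_{33} = -0.2540

The PACF at lag k is phi_{kk}, the last component of the solution
to the Yule-Walker system G_k phi = r_k where
  (G_k)_{ij} = rho(|i - j|), (r_k)_i = rho(i), i,j = 1..k.
Equivalently, Durbin-Levinson gives phi_{kk} iteratively:
  phi_{11} = rho(1)
  phi_{kk} = [rho(k) - sum_{j=1..k-1} phi_{k-1,j} rho(k-j)]
            / [1 - sum_{j=1..k-1} phi_{k-1,j} rho(j)],
  phi_{k,j} = phi_{k-1,j} - phi_{kk} phi_{k-1,k-j},  j = 1..k-1.
Step k = 1:
  phi_11 = rho(1) = -0.1001.
Step k = 2:
  phi_22 = [rho(2) - phi_11 rho(1)] / [1 - phi_11 rho(1)] = [0.1668 - (-0.1001)(-0.1001)] / [1 - (-0.1001)(-0.1001)]
         = 0.15677999 / 0.98997999 = 0.158367.
  Update: phi_21 = phi_11 - phi_22 phi_11 = -0.1001 - (0.158367)(-0.1001) = -0.084247.
Step k = 3:
  phi_33 = [rho(3) - phi_21 rho(2) - phi_22 rho(1)] / [1 - phi_21 rho(1) - phi_22 rho(2)]
    numerator   = -0.2751 - (-0.084247)(0.1668) - (0.158367)(-0.1001) = -0.245195
    denominator = 1 - (-0.084247)(-0.1001) - (0.158367)(0.1668) = 0.96515124
  phi_33 = -0.245195 / 0.96515124 = -0.254.
Therefore phi_{33} = -0.2540.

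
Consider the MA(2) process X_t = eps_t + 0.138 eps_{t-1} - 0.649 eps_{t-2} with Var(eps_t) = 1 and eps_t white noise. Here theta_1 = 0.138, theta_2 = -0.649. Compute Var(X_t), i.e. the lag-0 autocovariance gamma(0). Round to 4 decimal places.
\gamma(0) = 1.4402

For an MA(q) process X_t = eps_t + sum_i theta_i eps_{t-i} with
Var(eps_t) = sigma^2, the variance is
  gamma(0) = sigma^2 * (1 + sum_i theta_i^2).
  sum_i theta_i^2 = (0.138)^2 + (-0.649)^2 = 0.019044 + 0.421201 = 0.440245.
  gamma(0) = 1 * (1 + 0.440245) = 1 * 1.440245 = 1.440245, which rounds to 1.4402.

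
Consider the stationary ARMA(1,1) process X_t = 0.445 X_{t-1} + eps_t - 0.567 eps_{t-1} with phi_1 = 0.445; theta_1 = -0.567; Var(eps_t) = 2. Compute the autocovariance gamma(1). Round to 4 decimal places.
\gamma(1) = -0.2275

Multiply the model equation by X_{t-k} and take expectations. With theta_0 = psi_0 = 1 and psi_j the MA(infinity) weights, this gives
  gamma(k) - sum_i phi_i gamma(k-i) = c_k,
  c_k = sigma^2 * sum_{j=k..q} theta_j psi_{j-k}   (c_k = 0 for k > q),
using gamma(-m) = gamma(m).
psi-weights needed (psi_j = theta_j + sum_i phi_i psi_{j-i}):
  psi_1 = theta_1 + phi_1 = -0.567 + (0.445) = -0.122
Right-hand sides:
  c_0 = sigma^2 (1 + theta_1 psi_1) = 2 * (1 + (-0.567)(-0.122)) = 2 * 1.069174 = 2.138348
  c_1 = sigma^2 theta_1 = 2 * (-0.567) = -1.134
  c_2 = 0
Equations for k = 0 and k = 1 (AR order 1):
  gamma(0) = phi_1 gamma(1) + c_0
  gamma(1) = phi_1 gamma(0) + c_1
Substituting the second into the first: gamma(0) (1 - phi_1^2) = c_0 + phi_1 c_1, so
  gamma(0) = (c_0 + phi_1 c_1) / (1 - phi_1^2) = (2.138348 + (0.445)(-1.134)) / (1 - (0.445)^2) = 1.633718 / 0.801975 = 2.037118.
  gamma(1) = phi_1 gamma(0) + c_1 = (0.445)(2.037118) + (-1.134) = -0.227482.
Therefore gamma(1) = -0.2275 (to 4 decimal places).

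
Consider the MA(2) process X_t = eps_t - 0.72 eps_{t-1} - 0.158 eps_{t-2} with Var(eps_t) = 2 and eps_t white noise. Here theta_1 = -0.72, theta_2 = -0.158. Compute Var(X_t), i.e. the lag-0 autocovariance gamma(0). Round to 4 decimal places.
\gamma(0) = 3.0867

For an MA(q) process X_t = eps_t + sum_i theta_i eps_{t-i} with
Var(eps_t) = sigma^2, the variance is
  gamma(0) = sigma^2 * (1 + sum_i theta_i^2).
  sum_i theta_i^2 = (-0.72)^2 + (-0.158)^2 = 0.5184 + 0.024964 = 0.543364.
  gamma(0) = 2 * (1 + 0.543364) = 2 * 1.543364 = 3.086728, which rounds to 3.0867.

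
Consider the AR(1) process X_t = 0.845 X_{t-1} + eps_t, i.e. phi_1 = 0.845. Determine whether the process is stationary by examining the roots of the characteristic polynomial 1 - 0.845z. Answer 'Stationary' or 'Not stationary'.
\text{Stationary}

The AR(p) characteristic polynomial is P(z) = 1 - 0.845z.
Stationarity requires all roots to lie outside the unit circle, i.e. |z| > 1 for every root.
This is linear in z: 1 + (-0.845) z = 0  =>  z = -1/(-0.845) = 1.183432,  |z| = 1.183432.
Moduli of all roots: 1.1834.
All moduli strictly greater than 1? Yes.
Verdict: Stationary.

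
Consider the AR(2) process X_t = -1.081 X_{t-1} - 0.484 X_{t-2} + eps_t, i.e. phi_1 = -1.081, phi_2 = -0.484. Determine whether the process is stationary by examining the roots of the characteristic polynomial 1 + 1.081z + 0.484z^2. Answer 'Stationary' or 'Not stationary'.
\text{Stationary}

The AR(p) characteristic polynomial is P(z) = 1 + 1.081z + 0.484z^2.
Stationarity requires all roots to lie outside the unit circle, i.e. |z| > 1 for every root.
Set 1 + (1.081) z + (0.484) z^2 = 0, i.e. a z^2 + b z + c = 0 with a = 0.484, b = 1.081, c = 1.
Discriminant D = b^2 - 4ac = (1.081)^2 - 4*(0.484)*1 = 1.168561 - (1.936) = -0.767439.
D < 0, so the roots are the complex-conjugate pair z = (-b +/- i sqrt(-D)) / (2a) = -1.1167 +/- 0.905i.
For a conjugate pair |z|^2 = z * conj(z) = (product of roots) = c/a = 1/(0.484) = 2.066116, so |z| = sqrt(2.066116) = 1.4374 for both roots.
Moduli of all roots: 1.4374, 1.4374.
All moduli strictly greater than 1? Yes.
Verdict: Stationary.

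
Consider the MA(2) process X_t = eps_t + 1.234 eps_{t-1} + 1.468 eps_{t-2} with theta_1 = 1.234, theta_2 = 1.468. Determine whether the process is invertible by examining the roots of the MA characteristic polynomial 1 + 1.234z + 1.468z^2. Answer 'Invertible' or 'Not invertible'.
\text{Not invertible}

The MA(q) characteristic polynomial is P(z) = 1 + 1.234z + 1.468z^2.
Invertibility requires all roots to lie outside the unit circle, i.e. |z| > 1 for every root.
Set 1 + (1.234) z + (1.468) z^2 = 0, i.e. a z^2 + b z + c = 0 with a = 1.468, b = 1.234, c = 1.
Discriminant D = b^2 - 4ac = (1.234)^2 - 4*(1.468)*1 = 1.522756 - (5.872) = -4.349244.
D < 0, so the roots are the complex-conjugate pair z = (-b +/- i sqrt(-D)) / (2a) = -0.4203 +/- 0.7103i.
For a conjugate pair |z|^2 = z * conj(z) = (product of roots) = c/a = 1/(1.468) = 0.681199, so |z| = sqrt(0.681199) = 0.8253 for both roots.
Moduli of all roots: 0.8253, 0.8253.
All moduli strictly greater than 1? No.
Verdict: Not invertible.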